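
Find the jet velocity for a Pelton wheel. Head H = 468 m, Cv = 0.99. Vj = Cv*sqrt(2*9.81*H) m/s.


Vj = 0.99 * sqrt(2*9.81*468) = 94.8654 m/s


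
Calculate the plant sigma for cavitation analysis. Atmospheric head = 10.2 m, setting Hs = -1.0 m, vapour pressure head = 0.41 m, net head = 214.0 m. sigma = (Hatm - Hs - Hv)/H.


sigma = (10.2 - (-1.0) - 0.41) / 214.0 = 0.0504


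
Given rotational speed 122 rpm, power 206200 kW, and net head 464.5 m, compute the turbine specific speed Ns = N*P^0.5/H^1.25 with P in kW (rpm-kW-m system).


Ns = 122 * 206200^0.5 / 464.5^1.25 = 25.6905


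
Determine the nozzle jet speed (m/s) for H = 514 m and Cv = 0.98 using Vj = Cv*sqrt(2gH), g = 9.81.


Vj = 0.98 * sqrt(2*9.81*514) = 98.4141 m/s


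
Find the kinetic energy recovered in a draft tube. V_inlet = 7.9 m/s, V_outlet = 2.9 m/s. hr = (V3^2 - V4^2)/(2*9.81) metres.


hr = (7.9^2 - 2.9^2) / (2*9.81) = 2.7523 m


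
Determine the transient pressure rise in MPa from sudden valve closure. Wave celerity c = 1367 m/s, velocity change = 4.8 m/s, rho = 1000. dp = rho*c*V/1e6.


dp = 1000 * 1367 * 4.8 / 1e6 = 6.5616 MPa


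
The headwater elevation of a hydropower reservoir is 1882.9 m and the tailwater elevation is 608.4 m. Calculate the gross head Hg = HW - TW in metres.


Hg = 1882.9 - 608.4 = 1274.5000 m


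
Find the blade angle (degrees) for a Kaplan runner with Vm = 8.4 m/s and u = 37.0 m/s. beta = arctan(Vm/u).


beta = arctan(8.4 / 37.0) = 12.7909 degrees


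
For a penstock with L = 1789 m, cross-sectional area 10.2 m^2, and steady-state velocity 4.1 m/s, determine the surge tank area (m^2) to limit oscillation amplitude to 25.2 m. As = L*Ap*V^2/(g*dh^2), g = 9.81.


As = 1789 * 10.2 * 4.1^2 / (9.81 * 25.2^2) = 49.2389 m^2


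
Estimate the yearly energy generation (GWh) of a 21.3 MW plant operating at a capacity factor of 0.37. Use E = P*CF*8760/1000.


E = 21.3 * 0.37 * 8760 / 1000 = 69.0376 GWh


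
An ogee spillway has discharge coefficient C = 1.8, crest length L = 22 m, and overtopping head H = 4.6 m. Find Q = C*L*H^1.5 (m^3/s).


Q = 1.8 * 22 * 4.6^1.5 = 390.6897 m^3/s


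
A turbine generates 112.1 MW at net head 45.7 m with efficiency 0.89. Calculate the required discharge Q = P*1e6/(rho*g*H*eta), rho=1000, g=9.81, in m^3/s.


Q = 112.1 * 1e6 / (1000 * 9.81 * 45.7 * 0.89) = 280.9509 m^3/s


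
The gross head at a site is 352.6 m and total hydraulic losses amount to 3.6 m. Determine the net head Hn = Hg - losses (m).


Hn = 352.6 - 3.6 = 349.0000 m


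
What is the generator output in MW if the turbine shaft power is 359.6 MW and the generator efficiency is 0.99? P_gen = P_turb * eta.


P_gen = 359.6 * 0.99 = 356.0040 MW


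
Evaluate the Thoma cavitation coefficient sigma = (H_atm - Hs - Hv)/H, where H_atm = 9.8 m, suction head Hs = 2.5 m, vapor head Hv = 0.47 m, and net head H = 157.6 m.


sigma = (9.8 - 2.5 - 0.47) / 157.6 = 0.0433


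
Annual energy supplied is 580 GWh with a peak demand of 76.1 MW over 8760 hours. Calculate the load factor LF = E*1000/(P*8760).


LF = 580 * 1000 / (76.1 * 8760) = 0.8700


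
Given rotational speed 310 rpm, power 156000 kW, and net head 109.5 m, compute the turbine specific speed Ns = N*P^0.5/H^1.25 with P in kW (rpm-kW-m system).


Ns = 310 * 156000^0.5 / 109.5^1.25 = 345.6657


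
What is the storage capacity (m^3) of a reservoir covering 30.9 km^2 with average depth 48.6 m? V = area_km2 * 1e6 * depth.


V = 30.9 * 1e6 * 48.6 = 1.5017e+09 m^3


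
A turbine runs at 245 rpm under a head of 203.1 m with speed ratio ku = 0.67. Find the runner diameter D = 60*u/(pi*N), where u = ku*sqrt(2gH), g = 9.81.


u = 0.67 * sqrt(2*9.81*203.1) = 42.2940 m/s
D = 60 * 42.2940 / (pi * 245) = 3.2970 m


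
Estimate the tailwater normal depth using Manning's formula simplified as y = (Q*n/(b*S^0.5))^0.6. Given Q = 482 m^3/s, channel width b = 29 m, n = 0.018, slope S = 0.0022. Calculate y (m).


y = (482 * 0.018 / (29 * 0.0022^0.5))^0.6 = 3.0397 m


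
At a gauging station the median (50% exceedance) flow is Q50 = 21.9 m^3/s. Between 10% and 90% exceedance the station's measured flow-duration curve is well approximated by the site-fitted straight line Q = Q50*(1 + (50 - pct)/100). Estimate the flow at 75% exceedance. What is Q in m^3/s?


Q = 21.9 * (1 + (50 - 75)/100) = 16.4250 m^3/s


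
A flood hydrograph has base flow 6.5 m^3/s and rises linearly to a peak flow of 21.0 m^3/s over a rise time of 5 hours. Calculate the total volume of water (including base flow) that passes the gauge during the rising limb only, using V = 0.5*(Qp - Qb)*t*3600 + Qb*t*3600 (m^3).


V = 0.5*(21.0 - 6.5)*5*3600 + 6.5*5*3600 = 247500.0000 m^3


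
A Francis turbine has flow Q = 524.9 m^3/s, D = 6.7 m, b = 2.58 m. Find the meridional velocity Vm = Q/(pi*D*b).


Vm = 524.9 / (pi * 6.7 * 2.58) = 9.6657 m/s


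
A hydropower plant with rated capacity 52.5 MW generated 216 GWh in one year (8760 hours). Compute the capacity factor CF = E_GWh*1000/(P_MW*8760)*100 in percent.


CF = 216 * 1000 / (52.5 * 8760) * 100 = 46.9667 %


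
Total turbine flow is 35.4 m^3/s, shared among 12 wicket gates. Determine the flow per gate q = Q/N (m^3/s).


q = 35.4 / 12 = 2.9500 m^3/s


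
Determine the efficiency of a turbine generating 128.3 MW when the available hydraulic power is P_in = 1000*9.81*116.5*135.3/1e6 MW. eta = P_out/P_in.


P_in = 1000 * 9.81 * 116.5 * 135.3 / 1e6 = 154.6296 MW
eta = 128.3 / 154.6296 = 0.8297


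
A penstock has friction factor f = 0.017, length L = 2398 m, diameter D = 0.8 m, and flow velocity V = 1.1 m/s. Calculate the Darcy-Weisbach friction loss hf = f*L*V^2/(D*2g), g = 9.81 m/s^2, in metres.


hf = 0.017 * 2398 * 1.1^2 / (0.8 * 2 * 9.81) = 3.1426 m


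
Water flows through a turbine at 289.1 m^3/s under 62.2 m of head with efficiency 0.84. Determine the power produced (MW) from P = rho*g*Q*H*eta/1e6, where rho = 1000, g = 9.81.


P = 1000 * 9.81 * 289.1 * 62.2 * 0.84 / 1e6 = 148.1790 MW


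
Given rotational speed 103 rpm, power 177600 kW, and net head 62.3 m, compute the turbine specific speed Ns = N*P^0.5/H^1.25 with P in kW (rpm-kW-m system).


Ns = 103 * 177600^0.5 / 62.3^1.25 = 247.9983


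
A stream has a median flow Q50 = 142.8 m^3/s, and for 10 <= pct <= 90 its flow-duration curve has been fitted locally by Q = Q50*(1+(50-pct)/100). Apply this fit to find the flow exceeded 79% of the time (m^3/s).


Q = 142.8 * (1 + (50 - 79)/100) = 101.3880 m^3/s


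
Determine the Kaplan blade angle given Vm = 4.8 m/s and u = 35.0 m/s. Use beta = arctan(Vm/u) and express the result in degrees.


beta = arctan(4.8 / 35.0) = 7.8090 degrees


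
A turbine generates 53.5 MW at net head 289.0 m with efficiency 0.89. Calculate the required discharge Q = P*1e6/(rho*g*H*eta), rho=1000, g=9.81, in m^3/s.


Q = 53.5 * 1e6 / (1000 * 9.81 * 289.0 * 0.89) = 21.2030 m^3/s


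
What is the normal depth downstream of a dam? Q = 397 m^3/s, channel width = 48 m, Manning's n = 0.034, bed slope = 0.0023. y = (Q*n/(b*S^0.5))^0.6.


y = (397 * 0.034 / (48 * 0.0023^0.5))^0.6 = 2.8900 m


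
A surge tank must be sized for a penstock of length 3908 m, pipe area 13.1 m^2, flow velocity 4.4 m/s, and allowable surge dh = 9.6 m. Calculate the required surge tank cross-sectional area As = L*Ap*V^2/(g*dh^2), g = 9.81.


As = 3908 * 13.1 * 4.4^2 / (9.81 * 9.6^2) = 1096.2756 m^2


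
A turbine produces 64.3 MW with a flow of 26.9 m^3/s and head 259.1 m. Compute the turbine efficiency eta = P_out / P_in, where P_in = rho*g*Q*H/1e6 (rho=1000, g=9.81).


P_in = 1000 * 9.81 * 26.9 * 259.1 / 1e6 = 68.3736 MW
eta = 64.3 / 68.3736 = 0.9404


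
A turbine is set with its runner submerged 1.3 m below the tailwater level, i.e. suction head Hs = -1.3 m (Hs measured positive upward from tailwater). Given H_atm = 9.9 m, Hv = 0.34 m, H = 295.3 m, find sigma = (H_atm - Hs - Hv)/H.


sigma = (9.9 - (-1.3) - 0.34) / 295.3 = 0.0368


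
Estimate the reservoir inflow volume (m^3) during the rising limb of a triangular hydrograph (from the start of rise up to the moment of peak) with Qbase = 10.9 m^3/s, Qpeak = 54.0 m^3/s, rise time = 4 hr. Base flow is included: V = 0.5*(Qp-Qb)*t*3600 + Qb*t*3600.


V = 0.5*(54.0 - 10.9)*4*3600 + 10.9*4*3600 = 467280.0000 m^3


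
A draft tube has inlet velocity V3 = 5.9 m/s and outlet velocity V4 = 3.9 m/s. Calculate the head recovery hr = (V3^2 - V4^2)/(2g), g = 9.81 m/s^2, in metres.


hr = (5.9^2 - 3.9^2) / (2*9.81) = 0.9990 m


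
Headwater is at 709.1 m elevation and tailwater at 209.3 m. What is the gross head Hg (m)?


Hg = 709.1 - 209.3 = 499.8000 m


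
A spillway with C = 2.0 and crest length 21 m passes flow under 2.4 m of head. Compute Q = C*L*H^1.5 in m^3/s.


Q = 2.0 * 21 * 2.4^1.5 = 156.1587 m^3/s


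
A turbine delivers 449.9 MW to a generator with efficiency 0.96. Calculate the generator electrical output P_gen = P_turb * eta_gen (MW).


P_gen = 449.9 * 0.96 = 431.9040 MW


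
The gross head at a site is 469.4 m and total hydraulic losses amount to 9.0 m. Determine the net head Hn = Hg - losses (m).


Hn = 469.4 - 9.0 = 460.4000 m


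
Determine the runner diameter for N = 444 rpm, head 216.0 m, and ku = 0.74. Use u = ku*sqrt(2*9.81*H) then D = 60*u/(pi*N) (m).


u = 0.74 * sqrt(2*9.81*216.0) = 48.1735 m/s
D = 60 * 48.1735 / (pi * 444) = 2.0722 m


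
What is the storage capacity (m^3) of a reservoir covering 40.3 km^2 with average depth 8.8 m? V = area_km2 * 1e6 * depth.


V = 40.3 * 1e6 * 8.8 = 3.5464e+08 m^3


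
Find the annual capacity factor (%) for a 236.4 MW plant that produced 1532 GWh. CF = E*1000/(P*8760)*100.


CF = 1532 * 1000 / (236.4 * 8760) * 100 = 73.9788 %


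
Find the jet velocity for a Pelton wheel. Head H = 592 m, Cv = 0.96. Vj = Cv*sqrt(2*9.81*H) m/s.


Vj = 0.96 * sqrt(2*9.81*592) = 103.4622 m/s


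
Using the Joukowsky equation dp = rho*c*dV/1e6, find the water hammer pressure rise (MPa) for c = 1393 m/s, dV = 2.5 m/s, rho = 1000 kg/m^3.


dp = 1000 * 1393 * 2.5 / 1e6 = 3.4825 MPa


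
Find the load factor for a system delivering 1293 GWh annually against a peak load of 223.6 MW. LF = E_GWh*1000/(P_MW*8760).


LF = 1293 * 1000 / (223.6 * 8760) = 0.6601


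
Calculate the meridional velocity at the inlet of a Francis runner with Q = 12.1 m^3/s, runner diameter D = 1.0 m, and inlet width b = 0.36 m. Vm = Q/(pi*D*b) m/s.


Vm = 12.1 / (pi * 1.0 * 0.36) = 10.6987 m/s


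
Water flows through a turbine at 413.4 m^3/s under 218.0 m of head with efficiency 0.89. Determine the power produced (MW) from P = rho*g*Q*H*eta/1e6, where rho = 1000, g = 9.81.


P = 1000 * 9.81 * 413.4 * 218.0 * 0.89 / 1e6 = 786.8392 MW


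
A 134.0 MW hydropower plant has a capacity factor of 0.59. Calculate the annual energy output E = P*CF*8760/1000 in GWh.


E = 134.0 * 0.59 * 8760 / 1000 = 692.5656 GWh


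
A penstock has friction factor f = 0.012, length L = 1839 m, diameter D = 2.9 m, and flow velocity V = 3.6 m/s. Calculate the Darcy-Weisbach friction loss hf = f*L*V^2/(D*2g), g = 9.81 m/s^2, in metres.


hf = 0.012 * 1839 * 3.6^2 / (2.9 * 2 * 9.81) = 5.0266 m


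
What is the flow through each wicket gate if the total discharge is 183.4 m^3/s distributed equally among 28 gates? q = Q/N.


q = 183.4 / 28 = 6.5500 m^3/s


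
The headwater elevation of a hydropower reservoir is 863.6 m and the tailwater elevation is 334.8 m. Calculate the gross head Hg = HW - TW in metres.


Hg = 863.6 - 334.8 = 528.8000 m


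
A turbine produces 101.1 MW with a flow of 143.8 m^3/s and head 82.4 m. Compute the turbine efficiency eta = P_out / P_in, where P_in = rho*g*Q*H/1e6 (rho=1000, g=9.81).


P_in = 1000 * 9.81 * 143.8 * 82.4 / 1e6 = 116.2399 MW
eta = 101.1 / 116.2399 = 0.8698


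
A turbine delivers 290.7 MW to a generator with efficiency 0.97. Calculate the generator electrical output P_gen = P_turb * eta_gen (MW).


P_gen = 290.7 * 0.97 = 281.9790 MW


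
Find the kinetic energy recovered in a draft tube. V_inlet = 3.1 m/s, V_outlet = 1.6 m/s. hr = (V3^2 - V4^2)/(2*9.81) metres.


hr = (3.1^2 - 1.6^2) / (2*9.81) = 0.3593 m


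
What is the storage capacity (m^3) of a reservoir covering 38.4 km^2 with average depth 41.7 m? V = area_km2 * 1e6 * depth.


V = 38.4 * 1e6 * 41.7 = 1.6013e+09 m^3


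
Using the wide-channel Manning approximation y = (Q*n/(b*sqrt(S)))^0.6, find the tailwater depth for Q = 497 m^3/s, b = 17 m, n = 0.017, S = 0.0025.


y = (497 * 0.017 / (17 * 0.0025^0.5))^0.6 = 3.9667 m


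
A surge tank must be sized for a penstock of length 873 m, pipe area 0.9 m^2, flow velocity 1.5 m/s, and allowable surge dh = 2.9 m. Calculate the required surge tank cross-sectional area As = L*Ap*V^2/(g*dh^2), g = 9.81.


As = 873 * 0.9 * 1.5^2 / (9.81 * 2.9^2) = 21.4276 m^2


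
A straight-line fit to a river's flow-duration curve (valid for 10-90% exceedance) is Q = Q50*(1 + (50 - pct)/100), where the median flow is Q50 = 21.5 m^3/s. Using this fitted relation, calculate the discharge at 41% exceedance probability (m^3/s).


Q = 21.5 * (1 + (50 - 41)/100) = 23.4350 m^3/s


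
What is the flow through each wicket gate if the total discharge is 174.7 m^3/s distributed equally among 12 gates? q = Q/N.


q = 174.7 / 12 = 14.5583 m^3/s


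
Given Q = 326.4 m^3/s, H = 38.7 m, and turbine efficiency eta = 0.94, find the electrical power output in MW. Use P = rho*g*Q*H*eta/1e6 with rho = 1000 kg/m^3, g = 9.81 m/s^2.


P = 1000 * 9.81 * 326.4 * 38.7 * 0.94 / 1e6 = 116.4818 MW


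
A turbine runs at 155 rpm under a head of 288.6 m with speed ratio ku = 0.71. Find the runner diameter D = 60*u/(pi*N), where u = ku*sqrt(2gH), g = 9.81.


u = 0.71 * sqrt(2*9.81*288.6) = 53.4264 m/s
D = 60 * 53.4264 / (pi * 155) = 6.5830 m


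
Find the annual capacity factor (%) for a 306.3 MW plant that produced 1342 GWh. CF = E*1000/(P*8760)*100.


CF = 1342 * 1000 / (306.3 * 8760) * 100 = 50.0151 %


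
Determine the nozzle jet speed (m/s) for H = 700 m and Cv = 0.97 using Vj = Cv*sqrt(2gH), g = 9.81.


Vj = 0.97 * sqrt(2*9.81*700) = 113.6764 m/s


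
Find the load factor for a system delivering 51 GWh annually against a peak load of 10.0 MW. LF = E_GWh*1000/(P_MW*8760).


LF = 51 * 1000 / (10.0 * 8760) = 0.5822


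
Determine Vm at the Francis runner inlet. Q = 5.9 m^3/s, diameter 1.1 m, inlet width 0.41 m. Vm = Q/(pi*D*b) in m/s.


Vm = 5.9 / (pi * 1.1 * 0.41) = 4.1641 m/s


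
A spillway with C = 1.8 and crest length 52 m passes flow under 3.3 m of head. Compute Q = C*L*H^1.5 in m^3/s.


Q = 1.8 * 52 * 3.3^1.5 = 561.1084 m^3/s


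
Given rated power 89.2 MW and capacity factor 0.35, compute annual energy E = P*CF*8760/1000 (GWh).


E = 89.2 * 0.35 * 8760 / 1000 = 273.4872 GWh


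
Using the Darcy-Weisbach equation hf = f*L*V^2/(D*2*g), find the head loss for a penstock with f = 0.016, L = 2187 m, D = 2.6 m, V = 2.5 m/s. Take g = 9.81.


hf = 0.016 * 2187 * 2.5^2 / (2.6 * 2 * 9.81) = 4.2872 m


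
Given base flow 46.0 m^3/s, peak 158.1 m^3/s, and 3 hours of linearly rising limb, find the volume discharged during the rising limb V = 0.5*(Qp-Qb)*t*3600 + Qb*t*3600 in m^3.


V = 0.5*(158.1 - 46.0)*3*3600 + 46.0*3*3600 = 1.1021e+06 m^3


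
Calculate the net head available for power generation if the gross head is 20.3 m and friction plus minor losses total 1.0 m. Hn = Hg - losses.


Hn = 20.3 - 1.0 = 19.3000 m


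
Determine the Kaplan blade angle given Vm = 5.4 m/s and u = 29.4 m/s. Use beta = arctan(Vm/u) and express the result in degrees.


beta = arctan(5.4 / 29.4) = 10.4077 degrees


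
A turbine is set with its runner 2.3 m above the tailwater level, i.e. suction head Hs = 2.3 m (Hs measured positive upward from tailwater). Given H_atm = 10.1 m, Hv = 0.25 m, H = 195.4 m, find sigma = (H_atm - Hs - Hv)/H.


sigma = (10.1 - 2.3 - 0.25) / 195.4 = 0.0386


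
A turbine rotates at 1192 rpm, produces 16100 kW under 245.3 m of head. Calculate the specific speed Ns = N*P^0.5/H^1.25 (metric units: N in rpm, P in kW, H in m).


Ns = 1192 * 16100^0.5 / 245.3^1.25 = 155.7999


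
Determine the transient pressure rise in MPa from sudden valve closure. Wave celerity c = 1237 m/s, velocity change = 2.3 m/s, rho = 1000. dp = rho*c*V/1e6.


dp = 1000 * 1237 * 2.3 / 1e6 = 2.8451 MPa


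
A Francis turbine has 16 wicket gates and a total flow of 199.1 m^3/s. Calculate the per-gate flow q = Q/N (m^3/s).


q = 199.1 / 16 = 12.4437 m^3/s


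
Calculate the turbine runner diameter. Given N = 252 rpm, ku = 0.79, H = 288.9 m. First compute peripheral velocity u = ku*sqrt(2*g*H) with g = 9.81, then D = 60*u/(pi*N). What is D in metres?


u = 0.79 * sqrt(2*9.81*288.9) = 59.4772 m/s
D = 60 * 59.4772 / (pi * 252) = 4.5077 m


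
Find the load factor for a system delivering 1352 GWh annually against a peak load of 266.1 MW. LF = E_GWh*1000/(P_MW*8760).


LF = 1352 * 1000 / (266.1 * 8760) = 0.5800


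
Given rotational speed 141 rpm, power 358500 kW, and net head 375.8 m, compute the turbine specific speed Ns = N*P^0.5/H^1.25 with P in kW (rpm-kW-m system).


Ns = 141 * 358500^0.5 / 375.8^1.25 = 51.0232


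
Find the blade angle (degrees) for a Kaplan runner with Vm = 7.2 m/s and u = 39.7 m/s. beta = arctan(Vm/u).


beta = arctan(7.2 / 39.7) = 10.2794 degrees


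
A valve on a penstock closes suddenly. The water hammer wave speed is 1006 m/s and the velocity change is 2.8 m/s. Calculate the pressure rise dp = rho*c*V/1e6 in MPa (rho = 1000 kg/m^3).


dp = 1000 * 1006 * 2.8 / 1e6 = 2.8168 MPa


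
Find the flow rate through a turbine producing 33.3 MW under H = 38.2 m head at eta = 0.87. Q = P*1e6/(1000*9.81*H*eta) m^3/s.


Q = 33.3 * 1e6 / (1000 * 9.81 * 38.2 * 0.87) = 102.1392 m^3/s


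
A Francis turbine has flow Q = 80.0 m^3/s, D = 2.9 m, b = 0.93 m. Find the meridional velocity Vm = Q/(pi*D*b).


Vm = 80.0 / (pi * 2.9 * 0.93) = 9.4419 m/s


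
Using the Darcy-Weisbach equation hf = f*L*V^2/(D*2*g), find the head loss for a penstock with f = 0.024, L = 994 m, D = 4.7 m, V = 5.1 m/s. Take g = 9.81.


hf = 0.024 * 994 * 5.1^2 / (4.7 * 2 * 9.81) = 6.7289 m


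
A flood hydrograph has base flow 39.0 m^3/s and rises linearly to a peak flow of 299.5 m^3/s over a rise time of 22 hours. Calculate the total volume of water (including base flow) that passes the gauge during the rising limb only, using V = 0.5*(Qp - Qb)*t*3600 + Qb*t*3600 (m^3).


V = 0.5*(299.5 - 39.0)*22*3600 + 39.0*22*3600 = 1.3405e+07 m^3


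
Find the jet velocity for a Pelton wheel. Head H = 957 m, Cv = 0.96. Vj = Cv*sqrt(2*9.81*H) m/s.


Vj = 0.96 * sqrt(2*9.81*957) = 131.5457 m/s


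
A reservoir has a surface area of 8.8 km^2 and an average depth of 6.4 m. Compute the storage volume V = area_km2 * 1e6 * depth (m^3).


V = 8.8 * 1e6 * 6.4 = 5.6320e+07 m^3


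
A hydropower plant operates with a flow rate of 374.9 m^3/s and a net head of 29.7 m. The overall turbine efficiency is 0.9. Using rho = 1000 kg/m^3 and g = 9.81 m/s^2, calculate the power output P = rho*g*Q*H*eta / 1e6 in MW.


P = 1000 * 9.81 * 374.9 * 29.7 * 0.9 / 1e6 = 98.3068 MW


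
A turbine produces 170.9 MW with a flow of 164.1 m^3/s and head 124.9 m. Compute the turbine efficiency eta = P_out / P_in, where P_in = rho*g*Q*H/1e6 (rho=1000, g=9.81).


P_in = 1000 * 9.81 * 164.1 * 124.9 / 1e6 = 201.0666 MW
eta = 170.9 / 201.0666 = 0.8500


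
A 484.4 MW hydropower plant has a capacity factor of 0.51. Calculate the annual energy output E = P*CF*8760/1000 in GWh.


E = 484.4 * 0.51 * 8760 / 1000 = 2164.1054 GWh


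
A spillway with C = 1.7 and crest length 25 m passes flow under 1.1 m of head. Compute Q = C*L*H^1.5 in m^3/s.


Q = 1.7 * 25 * 1.1^1.5 = 49.0318 m^3/s


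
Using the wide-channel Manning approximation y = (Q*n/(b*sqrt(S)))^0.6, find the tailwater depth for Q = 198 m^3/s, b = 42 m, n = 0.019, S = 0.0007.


y = (198 * 0.019 / (42 * 0.0007^0.5))^0.6 = 2.0786 m


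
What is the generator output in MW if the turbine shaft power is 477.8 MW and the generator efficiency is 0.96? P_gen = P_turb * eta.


P_gen = 477.8 * 0.96 = 458.6880 MW


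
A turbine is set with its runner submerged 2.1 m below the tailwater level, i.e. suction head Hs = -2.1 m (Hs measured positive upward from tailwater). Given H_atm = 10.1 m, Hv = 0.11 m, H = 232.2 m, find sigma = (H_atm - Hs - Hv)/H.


sigma = (10.1 - (-2.1) - 0.11) / 232.2 = 0.0521


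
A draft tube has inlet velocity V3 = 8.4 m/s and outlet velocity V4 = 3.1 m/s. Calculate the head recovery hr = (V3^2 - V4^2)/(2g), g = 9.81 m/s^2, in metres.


hr = (8.4^2 - 3.1^2) / (2*9.81) = 3.1065 m


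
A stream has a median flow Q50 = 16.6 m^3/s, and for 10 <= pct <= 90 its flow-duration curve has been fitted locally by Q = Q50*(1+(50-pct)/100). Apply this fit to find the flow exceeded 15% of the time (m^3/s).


Q = 16.6 * (1 + (50 - 15)/100) = 22.4100 m^3/s


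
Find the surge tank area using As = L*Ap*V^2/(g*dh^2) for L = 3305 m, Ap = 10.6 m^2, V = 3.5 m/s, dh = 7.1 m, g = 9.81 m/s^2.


As = 3305 * 10.6 * 3.5^2 / (9.81 * 7.1^2) = 867.8161 m^2


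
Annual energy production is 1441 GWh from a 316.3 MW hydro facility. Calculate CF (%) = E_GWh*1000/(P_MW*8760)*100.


CF = 1441 * 1000 / (316.3 * 8760) * 100 = 52.0069 %


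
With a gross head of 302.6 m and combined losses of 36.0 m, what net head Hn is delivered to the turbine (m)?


Hn = 302.6 - 36.0 = 266.6000 m


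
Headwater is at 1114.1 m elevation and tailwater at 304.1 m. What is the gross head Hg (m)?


Hg = 1114.1 - 304.1 = 810.0000 m


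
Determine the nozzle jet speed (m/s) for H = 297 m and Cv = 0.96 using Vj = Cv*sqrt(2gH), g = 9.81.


Vj = 0.96 * sqrt(2*9.81*297) = 73.2823 m/s


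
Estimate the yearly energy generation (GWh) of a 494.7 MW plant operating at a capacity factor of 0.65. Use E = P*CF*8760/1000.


E = 494.7 * 0.65 * 8760 / 1000 = 2816.8218 GWh


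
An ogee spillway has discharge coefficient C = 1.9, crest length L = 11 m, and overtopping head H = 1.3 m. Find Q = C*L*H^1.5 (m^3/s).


Q = 1.9 * 11 * 1.3^1.5 = 30.9786 m^3/s


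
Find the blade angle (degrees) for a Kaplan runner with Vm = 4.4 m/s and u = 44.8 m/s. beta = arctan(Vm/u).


beta = arctan(4.4 / 44.8) = 5.6093 degrees


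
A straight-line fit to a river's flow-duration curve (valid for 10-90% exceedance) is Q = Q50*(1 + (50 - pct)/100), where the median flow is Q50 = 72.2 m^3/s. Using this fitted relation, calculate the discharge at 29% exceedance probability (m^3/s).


Q = 72.2 * (1 + (50 - 29)/100) = 87.3620 m^3/s


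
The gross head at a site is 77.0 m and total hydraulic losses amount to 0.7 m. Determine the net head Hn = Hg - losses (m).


Hn = 77.0 - 0.7 = 76.3000 m


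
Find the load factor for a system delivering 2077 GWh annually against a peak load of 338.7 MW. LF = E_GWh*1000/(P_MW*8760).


LF = 2077 * 1000 / (338.7 * 8760) = 0.7000


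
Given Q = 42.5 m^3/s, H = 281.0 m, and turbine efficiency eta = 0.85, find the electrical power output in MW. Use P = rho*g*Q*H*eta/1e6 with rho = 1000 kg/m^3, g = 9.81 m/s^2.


P = 1000 * 9.81 * 42.5 * 281.0 * 0.85 / 1e6 = 99.5825 MW


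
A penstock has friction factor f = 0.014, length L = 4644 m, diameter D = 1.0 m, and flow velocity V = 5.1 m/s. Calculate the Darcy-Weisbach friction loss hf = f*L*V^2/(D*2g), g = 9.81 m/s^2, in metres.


hf = 0.014 * 4644 * 5.1^2 / (1.0 * 2 * 9.81) = 86.1909 m


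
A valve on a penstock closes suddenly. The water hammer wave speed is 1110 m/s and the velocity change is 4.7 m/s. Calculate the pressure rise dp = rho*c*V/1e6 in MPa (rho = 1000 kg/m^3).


dp = 1000 * 1110 * 4.7 / 1e6 = 5.2170 MPa


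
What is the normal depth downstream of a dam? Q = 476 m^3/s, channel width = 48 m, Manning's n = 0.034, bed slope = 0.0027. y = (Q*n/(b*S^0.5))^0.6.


y = (476 * 0.034 / (48 * 0.0027^0.5))^0.6 = 3.0711 m


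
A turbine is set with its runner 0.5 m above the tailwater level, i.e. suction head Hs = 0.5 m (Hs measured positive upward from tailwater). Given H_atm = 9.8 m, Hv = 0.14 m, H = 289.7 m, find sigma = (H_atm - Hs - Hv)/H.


sigma = (9.8 - 0.5 - 0.14) / 289.7 = 0.0316


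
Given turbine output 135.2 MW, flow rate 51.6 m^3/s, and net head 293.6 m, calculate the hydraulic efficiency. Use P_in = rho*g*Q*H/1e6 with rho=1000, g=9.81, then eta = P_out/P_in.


P_in = 1000 * 9.81 * 51.6 * 293.6 / 1e6 = 148.6191 MW
eta = 135.2 / 148.6191 = 0.9097


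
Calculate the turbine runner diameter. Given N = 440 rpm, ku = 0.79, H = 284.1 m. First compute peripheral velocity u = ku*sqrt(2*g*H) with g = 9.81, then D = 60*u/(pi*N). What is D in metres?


u = 0.79 * sqrt(2*9.81*284.1) = 58.9810 m/s
D = 60 * 58.9810 / (pi * 440) = 2.5601 m


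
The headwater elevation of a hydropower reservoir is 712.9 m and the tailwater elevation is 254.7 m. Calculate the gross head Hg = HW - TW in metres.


Hg = 712.9 - 254.7 = 458.2000 m


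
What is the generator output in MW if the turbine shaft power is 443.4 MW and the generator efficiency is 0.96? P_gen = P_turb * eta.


P_gen = 443.4 * 0.96 = 425.6640 MW


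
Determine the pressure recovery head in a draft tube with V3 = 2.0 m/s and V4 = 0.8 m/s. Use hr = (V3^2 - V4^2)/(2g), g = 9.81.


hr = (2.0^2 - 0.8^2) / (2*9.81) = 0.1713 m


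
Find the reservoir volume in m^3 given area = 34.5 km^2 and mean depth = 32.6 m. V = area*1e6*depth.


V = 34.5 * 1e6 * 32.6 = 1.1247e+09 m^3


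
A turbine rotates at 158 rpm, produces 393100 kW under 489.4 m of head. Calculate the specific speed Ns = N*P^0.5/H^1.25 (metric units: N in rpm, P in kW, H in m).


Ns = 158 * 393100^0.5 / 489.4^1.25 = 43.0357


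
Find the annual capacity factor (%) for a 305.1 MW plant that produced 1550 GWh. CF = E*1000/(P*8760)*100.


CF = 1550 * 1000 / (305.1 * 8760) * 100 = 57.9943 %


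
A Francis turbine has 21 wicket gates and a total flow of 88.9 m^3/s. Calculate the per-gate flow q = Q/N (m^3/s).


q = 88.9 / 21 = 4.2333 m^3/s


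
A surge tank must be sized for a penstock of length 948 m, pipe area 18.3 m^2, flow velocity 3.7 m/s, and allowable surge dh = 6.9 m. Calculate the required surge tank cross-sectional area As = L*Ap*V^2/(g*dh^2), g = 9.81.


As = 948 * 18.3 * 3.7^2 / (9.81 * 6.9^2) = 508.5055 m^2


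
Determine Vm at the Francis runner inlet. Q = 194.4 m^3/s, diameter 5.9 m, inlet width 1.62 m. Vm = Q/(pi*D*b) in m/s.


Vm = 194.4 / (pi * 5.9 * 1.62) = 6.4741 m/s


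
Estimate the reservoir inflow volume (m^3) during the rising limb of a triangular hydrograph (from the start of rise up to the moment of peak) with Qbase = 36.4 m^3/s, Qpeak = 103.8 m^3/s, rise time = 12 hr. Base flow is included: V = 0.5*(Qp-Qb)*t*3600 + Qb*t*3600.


V = 0.5*(103.8 - 36.4)*12*3600 + 36.4*12*3600 = 3.0283e+06 m^3


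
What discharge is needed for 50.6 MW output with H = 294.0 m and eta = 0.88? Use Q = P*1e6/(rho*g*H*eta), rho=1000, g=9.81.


Q = 50.6 * 1e6 / (1000 * 9.81 * 294.0 * 0.88) = 19.9366 m^3/s


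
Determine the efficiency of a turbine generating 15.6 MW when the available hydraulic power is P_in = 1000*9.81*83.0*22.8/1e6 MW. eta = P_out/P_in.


P_in = 1000 * 9.81 * 83.0 * 22.8 / 1e6 = 18.5644 MW
eta = 15.6 / 18.5644 = 0.8403


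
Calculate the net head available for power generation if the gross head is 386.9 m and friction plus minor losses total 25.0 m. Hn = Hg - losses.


Hn = 386.9 - 25.0 = 361.9000 m


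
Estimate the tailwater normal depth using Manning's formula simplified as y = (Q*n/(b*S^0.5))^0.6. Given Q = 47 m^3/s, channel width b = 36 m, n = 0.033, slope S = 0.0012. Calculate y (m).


y = (47 * 0.033 / (36 * 0.0012^0.5))^0.6 = 1.1398 m


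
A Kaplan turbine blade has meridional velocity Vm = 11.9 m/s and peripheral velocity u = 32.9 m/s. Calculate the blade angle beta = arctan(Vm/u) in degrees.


beta = arctan(11.9 / 32.9) = 19.8852 degrees


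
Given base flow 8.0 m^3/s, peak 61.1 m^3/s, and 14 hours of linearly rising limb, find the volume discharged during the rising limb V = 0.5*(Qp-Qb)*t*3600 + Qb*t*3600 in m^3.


V = 0.5*(61.1 - 8.0)*14*3600 + 8.0*14*3600 = 1.7413e+06 m^3


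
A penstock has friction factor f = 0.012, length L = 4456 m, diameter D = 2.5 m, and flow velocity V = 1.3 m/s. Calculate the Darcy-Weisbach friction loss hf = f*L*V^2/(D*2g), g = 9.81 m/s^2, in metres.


hf = 0.012 * 4456 * 1.3^2 / (2.5 * 2 * 9.81) = 1.8424 m


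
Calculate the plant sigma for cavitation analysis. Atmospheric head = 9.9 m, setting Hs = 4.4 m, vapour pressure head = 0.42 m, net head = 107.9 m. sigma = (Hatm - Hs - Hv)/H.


sigma = (9.9 - 4.4 - 0.42) / 107.9 = 0.0471


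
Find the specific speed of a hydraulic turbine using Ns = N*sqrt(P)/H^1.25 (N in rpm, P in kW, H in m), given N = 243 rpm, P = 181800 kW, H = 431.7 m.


Ns = 243 * 181800^0.5 / 431.7^1.25 = 52.6533


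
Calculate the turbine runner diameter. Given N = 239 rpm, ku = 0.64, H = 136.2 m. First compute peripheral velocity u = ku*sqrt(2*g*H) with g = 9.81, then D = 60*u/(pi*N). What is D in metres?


u = 0.64 * sqrt(2*9.81*136.2) = 33.0840 m/s
D = 60 * 33.0840 / (pi * 239) = 2.6438 m


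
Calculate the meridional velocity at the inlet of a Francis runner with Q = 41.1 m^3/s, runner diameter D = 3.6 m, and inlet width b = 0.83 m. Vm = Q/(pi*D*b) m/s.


Vm = 41.1 / (pi * 3.6 * 0.83) = 4.3784 m/s


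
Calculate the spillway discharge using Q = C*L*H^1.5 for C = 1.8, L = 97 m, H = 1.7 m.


Q = 1.8 * 97 * 1.7^1.5 = 387.0059 m^3/s


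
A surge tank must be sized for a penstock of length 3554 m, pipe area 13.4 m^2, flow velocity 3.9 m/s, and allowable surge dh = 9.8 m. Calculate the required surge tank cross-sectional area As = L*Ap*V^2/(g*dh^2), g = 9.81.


As = 3554 * 13.4 * 3.9^2 / (9.81 * 9.8^2) = 768.8299 m^2


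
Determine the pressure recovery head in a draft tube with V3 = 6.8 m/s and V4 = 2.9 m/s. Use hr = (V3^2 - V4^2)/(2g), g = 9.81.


hr = (6.8^2 - 2.9^2) / (2*9.81) = 1.9281 m


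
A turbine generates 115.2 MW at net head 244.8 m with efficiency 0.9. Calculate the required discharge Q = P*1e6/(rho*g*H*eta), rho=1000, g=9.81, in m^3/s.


Q = 115.2 * 1e6 / (1000 * 9.81 * 244.8 * 0.9) = 53.3003 m^3/s


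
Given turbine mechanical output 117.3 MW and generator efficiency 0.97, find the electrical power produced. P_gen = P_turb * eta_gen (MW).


P_gen = 117.3 * 0.97 = 113.7810 MW


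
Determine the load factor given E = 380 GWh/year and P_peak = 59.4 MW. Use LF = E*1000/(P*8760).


LF = 380 * 1000 / (59.4 * 8760) = 0.7303


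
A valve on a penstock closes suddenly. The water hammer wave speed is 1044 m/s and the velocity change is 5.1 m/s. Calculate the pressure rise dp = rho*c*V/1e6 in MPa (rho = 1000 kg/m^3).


dp = 1000 * 1044 * 5.1 / 1e6 = 5.3244 MPa


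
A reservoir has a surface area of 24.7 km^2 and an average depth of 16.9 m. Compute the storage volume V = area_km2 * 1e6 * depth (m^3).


V = 24.7 * 1e6 * 16.9 = 4.1743e+08 m^3


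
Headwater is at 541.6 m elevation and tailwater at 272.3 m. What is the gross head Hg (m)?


Hg = 541.6 - 272.3 = 269.3000 m


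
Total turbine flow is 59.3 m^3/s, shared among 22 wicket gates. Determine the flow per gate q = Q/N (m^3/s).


q = 59.3 / 22 = 2.6955 m^3/s


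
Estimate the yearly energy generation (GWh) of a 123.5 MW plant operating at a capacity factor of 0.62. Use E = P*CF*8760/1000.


E = 123.5 * 0.62 * 8760 / 1000 = 670.7532 GWh


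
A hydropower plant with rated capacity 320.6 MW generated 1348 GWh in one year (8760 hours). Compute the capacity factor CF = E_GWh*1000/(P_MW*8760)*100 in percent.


CF = 1348 * 1000 / (320.6 * 8760) * 100 = 47.9979 %


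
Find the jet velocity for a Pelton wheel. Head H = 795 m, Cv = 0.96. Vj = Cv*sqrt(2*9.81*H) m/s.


Vj = 0.96 * sqrt(2*9.81*795) = 119.8959 m/s


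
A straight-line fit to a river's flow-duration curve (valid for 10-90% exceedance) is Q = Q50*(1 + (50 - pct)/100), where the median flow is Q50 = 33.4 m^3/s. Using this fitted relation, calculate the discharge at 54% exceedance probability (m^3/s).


Q = 33.4 * (1 + (50 - 54)/100) = 32.0640 m^3/s


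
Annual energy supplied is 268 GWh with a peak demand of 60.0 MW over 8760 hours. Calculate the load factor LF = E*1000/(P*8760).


LF = 268 * 1000 / (60.0 * 8760) = 0.5099


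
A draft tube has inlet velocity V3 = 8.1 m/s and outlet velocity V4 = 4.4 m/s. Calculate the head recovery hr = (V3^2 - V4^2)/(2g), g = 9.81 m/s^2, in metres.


hr = (8.1^2 - 4.4^2) / (2*9.81) = 2.3573 m


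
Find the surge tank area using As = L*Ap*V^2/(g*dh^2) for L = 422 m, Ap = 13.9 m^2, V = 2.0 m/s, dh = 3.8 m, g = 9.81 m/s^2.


As = 422 * 13.9 * 2.0^2 / (9.81 * 3.8^2) = 165.6346 m^2


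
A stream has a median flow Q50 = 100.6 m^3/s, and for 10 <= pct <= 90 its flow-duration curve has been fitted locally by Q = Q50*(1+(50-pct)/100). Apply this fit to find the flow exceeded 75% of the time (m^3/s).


Q = 100.6 * (1 + (50 - 75)/100) = 75.4500 m^3/s


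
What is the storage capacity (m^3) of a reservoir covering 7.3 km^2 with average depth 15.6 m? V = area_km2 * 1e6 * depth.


V = 7.3 * 1e6 * 15.6 = 1.1388e+08 m^3


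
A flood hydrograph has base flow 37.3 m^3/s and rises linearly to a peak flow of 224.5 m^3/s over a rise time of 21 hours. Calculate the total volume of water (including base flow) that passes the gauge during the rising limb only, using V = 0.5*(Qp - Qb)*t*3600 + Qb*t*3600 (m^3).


V = 0.5*(224.5 - 37.3)*21*3600 + 37.3*21*3600 = 9.8960e+06 m^3


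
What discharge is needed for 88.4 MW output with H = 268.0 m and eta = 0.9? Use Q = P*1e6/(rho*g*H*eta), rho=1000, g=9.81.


Q = 88.4 * 1e6 / (1000 * 9.81 * 268.0 * 0.9) = 37.3599 m^3/s


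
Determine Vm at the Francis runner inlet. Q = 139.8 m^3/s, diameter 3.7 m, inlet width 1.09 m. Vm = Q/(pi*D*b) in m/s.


Vm = 139.8 / (pi * 3.7 * 1.09) = 11.0339 m/s


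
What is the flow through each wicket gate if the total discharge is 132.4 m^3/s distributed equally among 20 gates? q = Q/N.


q = 132.4 / 20 = 6.6200 m^3/s


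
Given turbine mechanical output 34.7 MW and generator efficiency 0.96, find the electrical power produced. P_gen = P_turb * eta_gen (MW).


P_gen = 34.7 * 0.96 = 33.3120 MW


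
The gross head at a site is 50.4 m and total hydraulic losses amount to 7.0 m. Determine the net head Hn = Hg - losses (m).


Hn = 50.4 - 7.0 = 43.4000 m


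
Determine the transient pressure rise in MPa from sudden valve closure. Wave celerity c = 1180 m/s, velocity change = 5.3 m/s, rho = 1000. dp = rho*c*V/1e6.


dp = 1000 * 1180 * 5.3 / 1e6 = 6.2540 MPa


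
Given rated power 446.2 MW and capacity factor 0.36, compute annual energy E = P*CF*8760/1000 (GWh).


E = 446.2 * 0.36 * 8760 / 1000 = 1407.1363 GWh


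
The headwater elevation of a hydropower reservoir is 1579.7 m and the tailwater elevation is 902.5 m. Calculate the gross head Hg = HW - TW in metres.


Hg = 1579.7 - 902.5 = 677.2000 m


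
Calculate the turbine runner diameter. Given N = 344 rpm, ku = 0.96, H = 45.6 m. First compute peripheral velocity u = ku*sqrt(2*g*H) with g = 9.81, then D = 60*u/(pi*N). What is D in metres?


u = 0.96 * sqrt(2*9.81*45.6) = 28.7146 m/s
D = 60 * 28.7146 / (pi * 344) = 1.5942 m


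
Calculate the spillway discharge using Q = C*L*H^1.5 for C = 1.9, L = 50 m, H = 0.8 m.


Q = 1.9 * 50 * 0.8^1.5 = 67.9765 m^3/s


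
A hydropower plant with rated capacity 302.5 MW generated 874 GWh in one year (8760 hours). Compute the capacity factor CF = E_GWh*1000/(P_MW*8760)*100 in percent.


CF = 874 * 1000 / (302.5 * 8760) * 100 = 32.9824 %


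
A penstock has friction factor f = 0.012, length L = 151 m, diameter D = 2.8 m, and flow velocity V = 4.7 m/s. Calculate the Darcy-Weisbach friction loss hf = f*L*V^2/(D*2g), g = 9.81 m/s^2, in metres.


hf = 0.012 * 151 * 4.7^2 / (2.8 * 2 * 9.81) = 0.7286 m


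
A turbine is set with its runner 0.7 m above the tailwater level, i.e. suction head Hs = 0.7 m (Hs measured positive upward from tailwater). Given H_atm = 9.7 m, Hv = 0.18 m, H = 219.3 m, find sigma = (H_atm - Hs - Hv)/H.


sigma = (9.7 - 0.7 - 0.18) / 219.3 = 0.0402


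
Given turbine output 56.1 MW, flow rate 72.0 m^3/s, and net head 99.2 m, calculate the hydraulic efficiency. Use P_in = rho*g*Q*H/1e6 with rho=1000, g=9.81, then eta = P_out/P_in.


P_in = 1000 * 9.81 * 72.0 * 99.2 / 1e6 = 70.0669 MW
eta = 56.1 / 70.0669 = 0.8007


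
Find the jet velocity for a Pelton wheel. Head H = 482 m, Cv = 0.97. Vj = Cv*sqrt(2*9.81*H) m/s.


Vj = 0.97 * sqrt(2*9.81*482) = 94.3289 m/s


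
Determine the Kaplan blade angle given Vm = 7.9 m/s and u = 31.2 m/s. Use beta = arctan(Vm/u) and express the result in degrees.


beta = arctan(7.9 / 31.2) = 14.2090 degrees


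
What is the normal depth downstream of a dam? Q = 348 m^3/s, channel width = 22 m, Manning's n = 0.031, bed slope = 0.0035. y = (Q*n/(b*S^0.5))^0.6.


y = (348 * 0.031 / (22 * 0.0035^0.5))^0.6 = 3.5571 m


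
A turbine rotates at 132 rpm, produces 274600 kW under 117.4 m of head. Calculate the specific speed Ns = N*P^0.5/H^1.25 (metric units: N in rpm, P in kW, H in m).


Ns = 132 * 274600^0.5 / 117.4^1.25 = 178.9942


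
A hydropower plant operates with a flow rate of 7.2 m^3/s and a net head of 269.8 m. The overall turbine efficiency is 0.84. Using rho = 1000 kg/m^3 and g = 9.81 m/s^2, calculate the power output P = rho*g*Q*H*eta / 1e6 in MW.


P = 1000 * 9.81 * 7.2 * 269.8 * 0.84 / 1e6 = 16.0075 MW


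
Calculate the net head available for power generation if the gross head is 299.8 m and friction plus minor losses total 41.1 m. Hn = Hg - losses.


Hn = 299.8 - 41.1 = 258.7000 m


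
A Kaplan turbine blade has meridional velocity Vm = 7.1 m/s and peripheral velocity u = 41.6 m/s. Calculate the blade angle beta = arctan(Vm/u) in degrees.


beta = arctan(7.1 / 41.6) = 9.6855 degrees


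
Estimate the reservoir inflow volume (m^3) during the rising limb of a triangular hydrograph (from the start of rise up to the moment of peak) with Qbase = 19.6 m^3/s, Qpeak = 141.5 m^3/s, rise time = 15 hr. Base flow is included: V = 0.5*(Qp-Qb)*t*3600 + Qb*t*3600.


V = 0.5*(141.5 - 19.6)*15*3600 + 19.6*15*3600 = 4.3497e+06 m^3


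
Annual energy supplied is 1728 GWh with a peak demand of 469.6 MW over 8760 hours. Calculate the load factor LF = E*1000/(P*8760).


LF = 1728 * 1000 / (469.6 * 8760) = 0.4201


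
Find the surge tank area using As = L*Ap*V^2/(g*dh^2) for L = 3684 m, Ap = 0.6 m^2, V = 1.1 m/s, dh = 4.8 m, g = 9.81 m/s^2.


As = 3684 * 0.6 * 1.1^2 / (9.81 * 4.8^2) = 11.8333 m^2


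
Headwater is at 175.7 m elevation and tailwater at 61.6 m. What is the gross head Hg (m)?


Hg = 175.7 - 61.6 = 114.1000 m


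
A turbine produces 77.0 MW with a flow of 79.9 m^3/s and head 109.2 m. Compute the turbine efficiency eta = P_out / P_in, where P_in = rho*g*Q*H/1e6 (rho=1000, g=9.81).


P_in = 1000 * 9.81 * 79.9 * 109.2 / 1e6 = 85.5930 MW
eta = 77.0 / 85.5930 = 0.8996


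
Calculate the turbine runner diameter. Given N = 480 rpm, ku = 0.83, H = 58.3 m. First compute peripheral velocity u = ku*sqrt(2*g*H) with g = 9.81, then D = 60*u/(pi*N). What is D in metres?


u = 0.83 * sqrt(2*9.81*58.3) = 28.0713 m/s
D = 60 * 28.0713 / (pi * 480) = 1.1169 m


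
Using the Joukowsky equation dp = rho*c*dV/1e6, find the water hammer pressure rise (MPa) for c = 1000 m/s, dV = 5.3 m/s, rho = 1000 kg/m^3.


dp = 1000 * 1000 * 5.3 / 1e6 = 5.3000 MPa
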